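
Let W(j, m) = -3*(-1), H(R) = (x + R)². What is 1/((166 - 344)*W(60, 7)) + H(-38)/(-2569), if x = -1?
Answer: -814783/1371846 ≈ -0.59393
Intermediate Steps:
H(R) = (-1 + R)²
W(j, m) = 3
1/((166 - 344)*W(60, 7)) + H(-38)/(-2569) = 1/((166 - 344)*3) + (-1 - 38)²/(-2569) = (⅓)/(-178) + (-39)²*(-1/2569) = -1/178*⅓ + 1521*(-1/2569) = -1/534 - 1521/2569 = -814783/1371846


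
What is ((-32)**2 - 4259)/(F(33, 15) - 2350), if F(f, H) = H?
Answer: 647/467 ≈ 1.3854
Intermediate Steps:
((-32)**2 - 4259)/(F(33, 15) - 2350) = ((-32)**2 - 4259)/(15 - 2350) = (1024 - 4259)/(-2335) = -3235*(-1/2335) = 647/467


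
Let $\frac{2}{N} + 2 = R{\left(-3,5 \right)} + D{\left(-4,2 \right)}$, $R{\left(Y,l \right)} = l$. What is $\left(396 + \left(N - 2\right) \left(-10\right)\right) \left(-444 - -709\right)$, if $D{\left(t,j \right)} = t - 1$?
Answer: $112890$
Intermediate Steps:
$D{\left(t,j \right)} = -1 + t$ ($D{\left(t,j \right)} = t - 1 = -1 + t$)
$N = -1$ ($N = \frac{2}{-2 + \left(5 - 5\right)} = \frac{2}{-2 + 0} = \frac{2}{-2} = 2 \left(- \frac{1}{2}\right) = -1$)
$\left(396 + \left(N - 2\right) \left(-10\right)\right) \left(-444 - -709\right) = \left(396 + \left(-1 - 2\right) \left(-10\right)\right) \left(-444 - -709\right) = \left(396 - -30\right) \left(-444 + 709\right) = \left(396 + 30\right) 265 = 426 \cdot 265 = 112890$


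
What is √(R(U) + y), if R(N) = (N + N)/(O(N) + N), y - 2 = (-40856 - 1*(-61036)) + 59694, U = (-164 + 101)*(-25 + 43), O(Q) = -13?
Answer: 2*√26272046470/1147 ≈ 282.63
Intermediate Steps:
U = -1134 (U = -63*18 = -1134)
y = 79876 (y = 2 + ((-40856 - 1*(-61036)) + 59694) = 2 + ((-40856 + 61036) + 59694) = 2 + (20180 + 59694) = 2 + 79874 = 79876)
R(N) = 2*N/(-13 + N) (R(N) = (N + N)/(-13 + N) = (2*N)/(-13 + N) = 2*N/(-13 + N))
√(R(U) + y) = √(2*(-1134)/(-13 - 1134) + 79876) = √(2*(-1134)/(-1147) + 79876) = √(2*(-1134)*(-1/1147) + 79876) = √(2268/1147 + 79876) = √(91620040/1147) = 2*√26272046470/1147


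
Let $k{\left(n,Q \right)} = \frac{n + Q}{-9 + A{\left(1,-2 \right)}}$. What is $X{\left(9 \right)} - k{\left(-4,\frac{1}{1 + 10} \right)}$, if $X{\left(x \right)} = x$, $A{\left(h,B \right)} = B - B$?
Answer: $\frac{848}{99} \approx 8.5657$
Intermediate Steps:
$A{\left(h,B \right)} = 0$
$k{\left(n,Q \right)} = - \frac{Q}{9} - \frac{n}{9}$ ($k{\left(n,Q \right)} = \frac{n + Q}{-9 + 0} = \frac{Q + n}{-9} = \left(Q + n\right) \left(- \frac{1}{9}\right) = - \frac{Q}{9} - \frac{n}{9}$)
$X{\left(9 \right)} - k{\left(-4,\frac{1}{1 + 10} \right)} = 9 - \left(- \frac{1}{9 \left(1 + 10\right)} - - \frac{4}{9}\right) = 9 - \left(- \frac{1}{9 \cdot 11} + \frac{4}{9}\right) = 9 - \left(\left(- \frac{1}{9}\right) \frac{1}{11} + \frac{4}{9}\right) = 9 - \left(- \frac{1}{99} + \frac{4}{9}\right) = 9 - \frac{43}{99} = \frac{848}{99}$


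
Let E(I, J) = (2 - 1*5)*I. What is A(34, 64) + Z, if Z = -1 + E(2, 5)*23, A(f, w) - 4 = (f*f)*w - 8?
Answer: 73841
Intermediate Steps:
E(I, J) = -3*I (E(I, J) = (2 - 5)*I = -3*I)
A(f, w) = -4 + w*f² (A(f, w) = 4 + ((f*f)*w - 8) = 4 + (f²*w - 8) = 4 + (w*f² - 8) = 4 + (-8 + w*f²) = -4 + w*f²)
Z = -139 (Z = -1 - 3*2*23 = -1 - 6*23 = -1 - 138 = -139)
A(34, 64) + Z = (-4 + 64*34²) - 139 = (-4 + 64*1156) - 139 = (-4 + 73984) - 139 = 73980 - 139 = 73841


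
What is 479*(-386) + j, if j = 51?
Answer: -184843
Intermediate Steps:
479*(-386) + j = 479*(-386) + 51 = -184894 + 51 = -184843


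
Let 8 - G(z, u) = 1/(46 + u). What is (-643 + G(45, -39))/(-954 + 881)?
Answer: 4446/511 ≈ 8.7006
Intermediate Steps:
G(z, u) = 8 - 1/(46 + u)
(-643 + G(45, -39))/(-954 + 881) = (-643 + (367 + 8*(-39))/(46 - 39))/(-954 + 881) = (-643 + (367 - 312)/7)/(-73) = (-643 + (⅐)*55)*(-1/73) = (-643 + 55/7)*(-1/73) = -4446/7*(-1/73) = 4446/511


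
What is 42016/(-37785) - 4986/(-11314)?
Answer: -143486507/213749745 ≈ -0.67128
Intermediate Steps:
42016/(-37785) - 4986/(-11314) = 42016*(-1/37785) - 4986*(-1/11314) = -42016/37785 + 2493/5657 = -143486507/213749745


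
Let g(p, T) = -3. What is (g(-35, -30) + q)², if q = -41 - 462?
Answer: 256036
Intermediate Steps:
q = -503
(g(-35, -30) + q)² = (-3 - 503)² = (-506)² = 256036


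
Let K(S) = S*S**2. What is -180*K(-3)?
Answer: 4860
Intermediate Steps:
K(S) = S**3
-180*K(-3) = -180*(-3)**3 = -180*(-27) = 4860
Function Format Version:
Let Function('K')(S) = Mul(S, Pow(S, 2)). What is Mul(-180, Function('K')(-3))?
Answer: 4860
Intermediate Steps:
Function('K')(S) = Pow(S, 3)
Mul(-180, Function('K')(-3)) = Mul(-180, Pow(-3, 3)) = Mul(-180, -27) = 4860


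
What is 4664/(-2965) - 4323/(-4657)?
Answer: -8902553/13808005 ≈ -0.64474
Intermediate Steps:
4664/(-2965) - 4323/(-4657) = 4664*(-1/2965) - 4323*(-1/4657) = -4664/2965 + 4323/4657 = -8902553/13808005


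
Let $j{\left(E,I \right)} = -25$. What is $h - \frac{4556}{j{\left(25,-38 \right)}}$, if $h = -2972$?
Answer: $- \frac{69744}{25} \approx -2789.8$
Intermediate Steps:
$h - \frac{4556}{j{\left(25,-38 \right)}} = -2972 - \frac{4556}{-25} = -2972 - - \frac{4556}{25} = -2972 + \frac{4556}{25} = - \frac{69744}{25}$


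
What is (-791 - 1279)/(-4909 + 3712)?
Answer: 230/133 ≈ 1.7293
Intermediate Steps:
(-791 - 1279)/(-4909 + 3712) = -2070/(-1197) = -2070*(-1/1197) = 230/133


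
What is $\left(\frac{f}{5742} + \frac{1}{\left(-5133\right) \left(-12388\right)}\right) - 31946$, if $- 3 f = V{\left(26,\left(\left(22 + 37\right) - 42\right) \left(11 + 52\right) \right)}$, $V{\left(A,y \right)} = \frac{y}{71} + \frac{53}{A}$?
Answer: $- \frac{92810232737878849}{2905222245354} \approx -31946.0$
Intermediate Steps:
$V{\left(A,y \right)} = \frac{53}{A} + \frac{y}{71}$ ($V{\left(A,y \right)} = y \frac{1}{71} + \frac{53}{A} = \frac{y}{71} + \frac{53}{A} = \frac{53}{A} + \frac{y}{71}$)
$f = - \frac{31609}{5538}$ ($f = - \frac{\frac{53}{26} + \frac{\left(\left(22 + 37\right) - 42\right) \left(11 + 52\right)}{71}}{3} = - \frac{53 \cdot \frac{1}{26} + \frac{\left(59 - 42\right) 63}{71}}{3} = - \frac{\frac{53}{26} + \frac{17 \cdot 63}{71}}{3} = - \frac{\frac{53}{26} + \frac{1}{71} \cdot 1071}{3} = - \frac{\frac{53}{26} + \frac{1071}{71}}{3} = \left(- \frac{1}{3}\right) \frac{31609}{1846} = - \frac{31609}{5538} \approx -5.7077$)
$\left(\frac{f}{5742} + \frac{1}{\left(-5133\right) \left(-12388\right)}\right) - 31946 = \left(- \frac{31609}{5538 \cdot 5742} + \frac{1}{\left(-5133\right) \left(-12388\right)}\right) - 31946 = \left(\left(- \frac{31609}{5538}\right) \frac{1}{5742} - - \frac{1}{63587604}\right) - 31946 = \left(- \frac{31609}{31799196} + \frac{1}{63587604}\right) - 31946 = - \frac{2887799965}{2905222245354} - 31946 = - \frac{92810232737878849}{2905222245354}$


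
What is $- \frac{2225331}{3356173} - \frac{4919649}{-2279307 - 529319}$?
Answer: $\frac{10261070638071}{9426234748298} \approx 1.0886$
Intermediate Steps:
$- \frac{2225331}{3356173} - \frac{4919649}{-2279307 - 529319} = \left(-2225331\right) \frac{1}{3356173} - \frac{4919649}{-2279307 - 529319} = - \frac{2225331}{3356173} - \frac{4919649}{-2808626} = - \frac{2225331}{3356173} - - \frac{4919649}{2808626} = - \frac{2225331}{3356173} + \frac{4919649}{2808626} = \frac{10261070638071}{9426234748298}$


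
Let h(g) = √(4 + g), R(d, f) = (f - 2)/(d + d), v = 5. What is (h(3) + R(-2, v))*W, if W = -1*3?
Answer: 9/4 - 3*√7 ≈ -5.6873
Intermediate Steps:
W = -3
R(d, f) = (-2 + f)/(2*d) (R(d, f) = (-2 + f)/((2*d)) = (-2 + f)*(1/(2*d)) = (-2 + f)/(2*d))
(h(3) + R(-2, v))*W = (√(4 + 3) + (½)*(-2 + 5)/(-2))*(-3) = (√7 + (½)*(-½)*3)*(-3) = (√7 - ¾)*(-3) = (-¾ + √7)*(-3) = 9/4 - 3*√7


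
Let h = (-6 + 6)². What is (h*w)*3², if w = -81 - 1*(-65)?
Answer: 0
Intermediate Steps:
w = -16 (w = -81 + 65 = -16)
h = 0 (h = 0² = 0)
(h*w)*3² = (0*(-16))*3² = 0*9 = 0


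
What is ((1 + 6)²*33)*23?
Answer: 37191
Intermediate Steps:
((1 + 6)²*33)*23 = (7²*33)*23 = (49*33)*23 = 1617*23 = 37191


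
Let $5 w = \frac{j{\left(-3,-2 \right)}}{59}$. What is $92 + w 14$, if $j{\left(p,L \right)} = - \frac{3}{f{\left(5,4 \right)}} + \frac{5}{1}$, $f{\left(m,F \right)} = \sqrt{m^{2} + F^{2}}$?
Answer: $\frac{5442}{59} - \frac{42 \sqrt{41}}{12095} \approx 92.215$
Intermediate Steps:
$f{\left(m,F \right)} = \sqrt{F^{2} + m^{2}}$
$j{\left(p,L \right)} = 5 - \frac{3 \sqrt{41}}{41}$ ($j{\left(p,L \right)} = - \frac{3}{\sqrt{4^{2} + 5^{2}}} + \frac{5}{1} = - \frac{3}{\sqrt{16 + 25}} + 5 \cdot 1 = - \frac{3}{\sqrt{41}} + 5 = - 3 \frac{\sqrt{41}}{41} + 5 = - \frac{3 \sqrt{41}}{41} + 5 = 5 - \frac{3 \sqrt{41}}{41}$)
$w = \frac{1}{59} - \frac{3 \sqrt{41}}{12095}$ ($w = \frac{\left(5 - \frac{3 \sqrt{41}}{41}\right) \frac{1}{59}}{5} = \frac{\frac{5}{59} - \frac{3 \sqrt{41}}{2419}}{5} = \frac{1}{59} - \frac{3 \sqrt{41}}{12095} \approx 0.015361$)
$92 + w 14 = 92 + \left(\frac{1}{59} - \frac{3 \sqrt{41}}{12095}\right) 14 = 92 + \left(\frac{14}{59} - \frac{42 \sqrt{41}}{12095}\right) = \frac{5442}{59} - \frac{42 \sqrt{41}}{12095}$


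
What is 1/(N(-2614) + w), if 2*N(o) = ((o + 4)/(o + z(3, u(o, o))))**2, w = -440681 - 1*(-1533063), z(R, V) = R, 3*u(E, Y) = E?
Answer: 6817321/7447122154672 ≈ 9.1543e-7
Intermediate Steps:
u(E, Y) = E/3
w = 1092382 (w = -440681 + 1533063 = 1092382)
N(o) = (4 + o)**2/(2*(3 + o)**2) (N(o) = ((o + 4)/(o + 3))**2/2 = ((4 + o)/(3 + o))**2/2 = ((4 + o)**2/(3 + o)**2)/2 = (4 + o)**2/(2*(3 + o)**2))
1/(N(-2614) + w) = 1/((4 - 2614)**2/(2*(3 - 2614)**2) + 1092382) = 1/((1/2)*(-2610)**2/(-2611)**2 + 1092382) = 1/((1/2)*(1/6817321)*6812100 + 1092382) = 1/(3406050/6817321 + 1092382) = 1/(7447122154672/6817321) = 6817321/7447122154672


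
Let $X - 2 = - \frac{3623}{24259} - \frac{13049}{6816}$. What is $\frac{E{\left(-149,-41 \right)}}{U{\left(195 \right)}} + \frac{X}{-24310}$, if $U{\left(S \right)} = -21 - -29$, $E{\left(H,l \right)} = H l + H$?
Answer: $\frac{2994633712268171}{4019642552640} \approx 745.0$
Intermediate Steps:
$E{\left(H,l \right)} = H + H l$
$U{\left(S \right)} = 8$ ($U{\left(S \right)} = -21 + 29 = 8$)
$X = - \frac{10551371}{165349344}$ ($X = 2 - \left(\frac{3623}{24259} + \frac{13049}{6816}\right) = 2 - \frac{341250059}{165349344} = - \frac{10551371}{165349344} \approx -0.063813$)
$\frac{E{\left(-149,-41 \right)}}{U{\left(195 \right)}} + \frac{X}{-24310} = \frac{\left(-149\right) \left(1 - 41\right)}{8} - \frac{10551371}{165349344 \left(-24310\right)} = \left(-149\right) \left(-40\right) \frac{1}{8} - - \frac{10551371}{4019642552640} = 5960 \cdot \frac{1}{8} + \frac{10551371}{4019642552640} = 745 + \frac{10551371}{4019642552640} = \frac{2994633712268171}{4019642552640}$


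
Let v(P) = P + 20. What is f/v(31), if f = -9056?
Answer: -9056/51 ≈ -177.57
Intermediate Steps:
v(P) = 20 + P
f/v(31) = -9056/(20 + 31) = -9056/51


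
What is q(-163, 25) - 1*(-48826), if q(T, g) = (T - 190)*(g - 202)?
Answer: 111307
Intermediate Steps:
q(T, g) = (-202 + g)*(-190 + T) (q(T, g) = (-190 + T)*(-202 + g) = (-202 + g)*(-190 + T))
q(-163, 25) - 1*(-48826) = (38380 - 202*(-163) - 190*25 - 163*25) - 1*(-48826) = (38380 + 32926 - 4750 - 4075) + 48826 = 62481 + 48826 = 111307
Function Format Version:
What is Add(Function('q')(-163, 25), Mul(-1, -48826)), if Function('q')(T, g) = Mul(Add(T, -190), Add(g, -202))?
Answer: 111307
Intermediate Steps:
Function('q')(T, g) = Mul(Add(-202, g), Add(-190, T)) (Function('q')(T, g) = Mul(Add(-190, T), Add(-202, g)) = Mul(Add(-202, g), Add(-190, T)))
Add(Function('q')(-163, 25), Mul(-1, -48826)) = Add(Add(38380, Mul(-202, -163), Mul(-190, 25), Mul(-163, 25)), Mul(-1, -48826)) = Add(Add(38380, 32926, -4750, -4075), 48826) = Add(62481, 48826) = 111307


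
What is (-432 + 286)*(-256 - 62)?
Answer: 46428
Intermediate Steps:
(-432 + 286)*(-256 - 62) = -146*(-318) = 46428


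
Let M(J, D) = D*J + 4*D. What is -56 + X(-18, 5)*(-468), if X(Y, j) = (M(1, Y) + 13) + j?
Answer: 33640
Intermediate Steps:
M(J, D) = 4*D + D*J
X(Y, j) = 13 + j + 5*Y (X(Y, j) = (Y*(4 + 1) + 13) + j = (Y*5 + 13) + j = (5*Y + 13) + j = (13 + 5*Y) + j = 13 + j + 5*Y)
-56 + X(-18, 5)*(-468) = -56 + (13 + 5 + 5*(-18))*(-468) = -56 + (13 + 5 - 90)*(-468) = -56 - 72*(-468) = -56 + 33696 = 33640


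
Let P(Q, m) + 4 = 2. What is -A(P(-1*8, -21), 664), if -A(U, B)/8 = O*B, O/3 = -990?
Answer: -15776640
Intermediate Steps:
P(Q, m) = -2 (P(Q, m) = -4 + 2 = -2)
O = -2970 (O = 3*(-990) = -2970)
A(U, B) = 23760*B (A(U, B) = -(-23760)*B = 23760*B)
-A(P(-1*8, -21), 664) = -23760*664 = -1*15776640 = -15776640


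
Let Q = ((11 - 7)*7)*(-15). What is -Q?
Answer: 420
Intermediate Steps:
Q = -420 (Q = (4*7)*(-15) = 28*(-15) = -420)
-Q = -1*(-420) = 420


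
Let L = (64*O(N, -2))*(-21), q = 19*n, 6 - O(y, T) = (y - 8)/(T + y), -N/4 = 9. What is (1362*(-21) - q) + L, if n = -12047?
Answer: 3681881/19 ≈ 1.9378e+5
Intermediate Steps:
N = -36 (N = -4*9 = -36)
O(y, T) = 6 - (-8 + y)/(T + y) (O(y, T) = 6 - (y - 8)/(T + y) = 6 - (-8 + y)/(T + y))
q = -228893 (q = 19*(-12047) = -228893)
L = -123648/19 (L = (64*((8 + 5*(-36) + 6*(-2))/(-2 - 36)))*(-21) = (64*((8 - 180 - 12)/(-38)))*(-21) = (64*(-1/38*(-184)))*(-21) = (64*(92/19))*(-21) = (5888/19)*(-21) = -123648/19 ≈ -6507.8)
(1362*(-21) - q) + L = (1362*(-21) - 1*(-228893)) - 123648/19 = (-28602 + 228893) - 123648/19 = 200291 - 123648/19 = 3681881/19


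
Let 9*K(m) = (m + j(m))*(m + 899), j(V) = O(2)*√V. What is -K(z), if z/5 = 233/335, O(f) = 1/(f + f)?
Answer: -14088578/40401 - 30233*√15611/80802 ≈ -395.47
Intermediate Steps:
O(f) = 1/(2*f)
j(V) = √V/4 (j(V) = ((½)/2)*√V = ((½)*(½))*√V = √V/4)
z = 233/67 (z = 5*(233/335) = 233/67 ≈ 3.4776)
K(m) = (899 + m)*(m + √m/4)/9 (K(m) = ((m + √m/4)*(m + 899))/9 = ((m + √m/4)*(899 + m))/9 = ((899 + m)*(m + √m/4))/9 = (899 + m)*(m + √m/4)/9)
-K(z) = -((233/67)²/9 + (233/67)^(3/2)/36 + (899/9)*(233/67) + 899*√(233/67)/36) = -((⅑)*(54289/4489) + (233*√15611/4489)/36 + 209467/603 + 899*(√15611/67)/36) = -(54289/40401 + 233*√15611/161604 + 209467/603 + 899*√15611/2412) = -(14088578/40401 + 30233*√15611/80802) = -14088578/40401 - 30233*√15611/80802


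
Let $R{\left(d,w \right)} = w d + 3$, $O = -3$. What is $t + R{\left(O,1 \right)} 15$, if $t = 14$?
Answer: $14$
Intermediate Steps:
$R{\left(d,w \right)} = 3 + d w$ ($R{\left(d,w \right)} = d w + 3 = 3 + d w$)
$t + R{\left(O,1 \right)} 15 = 14 + \left(3 - 3\right) 15 = 14 + 0 \cdot 15 = 14 + 0 = 14$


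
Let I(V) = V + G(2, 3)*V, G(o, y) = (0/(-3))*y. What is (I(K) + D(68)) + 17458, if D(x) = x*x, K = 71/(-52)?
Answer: 1148193/52 ≈ 22081.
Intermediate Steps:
G(o, y) = 0 (G(o, y) = (-⅓*0)*y = 0*y = 0)
K = -71/52 (K = 71*(-1/52) = -71/52 ≈ -1.3654)
I(V) = V (I(V) = V + 0*V = V + 0 = V)
D(x) = x²
(I(K) + D(68)) + 17458 = (-71/52 + 68²) + 17458 = (-71/52 + 4624) + 17458 = 240377/52 + 17458 = 1148193/52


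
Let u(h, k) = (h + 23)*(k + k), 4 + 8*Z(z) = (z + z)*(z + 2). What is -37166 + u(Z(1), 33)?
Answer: -71263/2 ≈ -35632.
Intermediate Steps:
Z(z) = -½ + z*(2 + z)/4 (Z(z) = -½ + ((z + z)*(z + 2))/8 = -½ + ((2*z)*(2 + z))/8 = -½ + (2*z*(2 + z))/8 = -½ + z*(2 + z)/4)
u(h, k) = 2*k*(23 + h) (u(h, k) = (23 + h)*(2*k) = 2*k*(23 + h))
-37166 + u(Z(1), 33) = -37166 + 2*33*(23 + (-½ + (½)*1 + (¼)*1²)) = -37166 + 2*33*(23 + (-½ + ½ + (¼)*1)) = -37166 + 2*33*(23 + (-½ + ½ + ¼)) = -37166 + 2*33*(23 + ¼) = -37166 + 2*33*(93/4) = -37166 + 3069/2 = -71263/2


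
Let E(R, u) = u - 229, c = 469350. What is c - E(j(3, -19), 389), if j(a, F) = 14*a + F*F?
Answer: 469190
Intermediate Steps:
j(a, F) = F² + 14*a (j(a, F) = 14*a + F² = F² + 14*a)
E(R, u) = -229 + u
c - E(j(3, -19), 389) = 469350 - (-229 + 389) = 469350 - 1*160 = 469350 - 160 = 469190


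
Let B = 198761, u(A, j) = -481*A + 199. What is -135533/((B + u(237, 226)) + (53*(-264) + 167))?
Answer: -135533/71138 ≈ -1.9052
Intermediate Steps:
u(A, j) = 199 - 481*A
-135533/((B + u(237, 226)) + (53*(-264) + 167)) = -135533/((198761 + (199 - 481*237)) + (53*(-264) + 167)) = -135533/((198761 + (199 - 113997)) + (-13992 + 167)) = -135533/((198761 - 113798) - 13825) = -135533/(84963 - 13825) = -135533/71138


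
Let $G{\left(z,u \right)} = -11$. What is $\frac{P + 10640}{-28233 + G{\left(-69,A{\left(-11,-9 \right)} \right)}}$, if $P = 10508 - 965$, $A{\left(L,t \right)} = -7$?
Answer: $- \frac{20183}{28244} \approx -0.71459$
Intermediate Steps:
$P = 9543$ ($P = 10508 - 965 = 9543$)
$\frac{P + 10640}{-28233 + G{\left(-69,A{\left(-11,-9 \right)} \right)}} = \frac{9543 + 10640}{-28233 - 11} = \frac{20183}{-28244} = 20183 \left(- \frac{1}{28244}\right) = - \frac{20183}{28244}$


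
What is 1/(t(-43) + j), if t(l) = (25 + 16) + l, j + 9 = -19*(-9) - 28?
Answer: 1/132 ≈ 0.0075758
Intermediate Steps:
j = 134 (j = -9 + (-19*(-9) - 28) = -9 + (171 - 28) = -9 + 143 = 134)
t(l) = 41 + l
1/(t(-43) + j) = 1/((41 - 43) + 134) = 1/(-2 + 134) = 1/132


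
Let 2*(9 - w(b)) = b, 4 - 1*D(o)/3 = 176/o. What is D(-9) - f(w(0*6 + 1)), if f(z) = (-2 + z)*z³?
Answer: -188215/48 ≈ -3921.1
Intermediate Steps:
D(o) = 12 - 528/o
w(b) = 9 - b/2
f(z) = z³*(-2 + z)
D(-9) - f(w(0*6 + 1)) = (12 - 528/(-9)) - (9 - (0*6 + 1)/2)³*(-2 + (9 - (0*6 + 1)/2)) = (12 - 528*(-⅑)) - (9 - (0 + 1)/2)³*(-2 + (9 - (0 + 1)/2)) = (12 + 176/3) - (9 - ½*1)³*(-2 + (9 - ½*1)) = 212/3 - (9 - ½)³*(-2 + (9 - ½)) = 212/3 - (17/2)³*(-2 + 17/2) = 212/3 - 4913*13/(8*2) = 212/3 - 1*63869/16 = 212/3 - 63869/16 = -188215/48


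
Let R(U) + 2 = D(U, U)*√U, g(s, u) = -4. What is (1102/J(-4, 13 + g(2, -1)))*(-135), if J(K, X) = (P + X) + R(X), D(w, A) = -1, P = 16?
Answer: -14877/2 ≈ -7438.5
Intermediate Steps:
R(U) = -2 - √U
J(K, X) = 14 + X - √X (J(K, X) = (16 + X) + (-2 - √X) = 14 + X - √X)
(1102/J(-4, 13 + g(2, -1)))*(-135) = (1102/(14 + (13 - 4) - √(13 - 4)))*(-135) = (1102/(14 + 9 - √9))*(-135) = (1102/(14 + 9 - 1*3))*(-135) = (1102/(14 + 9 - 3))*(-135) = (1102/20)*(-135) = (1102*(1/20))*(-135) = (551/10)*(-135) = -14877/2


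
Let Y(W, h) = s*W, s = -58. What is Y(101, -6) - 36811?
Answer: -42669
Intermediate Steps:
Y(W, h) = -58*W
Y(101, -6) - 36811 = -58*101 - 36811 = -5858 - 36811 = -42669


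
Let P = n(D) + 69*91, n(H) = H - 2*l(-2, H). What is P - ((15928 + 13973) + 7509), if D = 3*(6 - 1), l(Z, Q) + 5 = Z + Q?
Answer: -31132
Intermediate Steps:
l(Z, Q) = -5 + Q + Z (l(Z, Q) = -5 + (Z + Q) = -5 + (Q + Z) = -5 + Q + Z)
D = 15 (D = 3*5 = 15)
n(H) = 14 - H (n(H) = H - 2*(-5 + H - 2) = H - 2*(-7 + H) = H + (14 - 2*H) = 14 - H)
P = 6278 (P = (14 - 1*15) + 69*91 = (14 - 15) + 6279 = -1 + 6279 = 6278)
P - ((15928 + 13973) + 7509) = 6278 - ((15928 + 13973) + 7509) = 6278 - (29901 + 7509) = 6278 - 1*37410 = 6278 - 37410 = -31132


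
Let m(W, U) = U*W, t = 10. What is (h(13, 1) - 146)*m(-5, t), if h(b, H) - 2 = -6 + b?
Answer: 6850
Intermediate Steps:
h(b, H) = -4 + b (h(b, H) = 2 + (-6 + b) = -4 + b)
(h(13, 1) - 146)*m(-5, t) = ((-4 + 13) - 146)*(10*(-5)) = (9 - 146)*(-50) = -137*(-50) = 6850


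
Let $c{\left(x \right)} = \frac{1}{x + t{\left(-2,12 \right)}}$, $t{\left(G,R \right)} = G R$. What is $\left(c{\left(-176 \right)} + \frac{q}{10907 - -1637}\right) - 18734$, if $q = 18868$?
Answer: $- \frac{1468628067}{78400} \approx -18733.0$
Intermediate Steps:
$c{\left(x \right)} = \frac{1}{-24 + x}$ ($c{\left(x \right)} = \frac{1}{x - 24} = \frac{1}{-24 + x}$)
$\left(c{\left(-176 \right)} + \frac{q}{10907 - -1637}\right) - 18734 = \left(\frac{1}{-24 - 176} + \frac{18868}{10907 - -1637}\right) - 18734 = \left(\frac{1}{-200} + \frac{18868}{10907 + 1637}\right) - 18734 = \left(- \frac{1}{200} + \frac{18868}{12544}\right) - 18734 = \left(- \frac{1}{200} + 18868 \cdot \frac{1}{12544}\right) - 18734 = \left(- \frac{1}{200} + \frac{4717}{3136}\right) - 18734 = \frac{117533}{78400} - 18734 = - \frac{1468628067}{78400}$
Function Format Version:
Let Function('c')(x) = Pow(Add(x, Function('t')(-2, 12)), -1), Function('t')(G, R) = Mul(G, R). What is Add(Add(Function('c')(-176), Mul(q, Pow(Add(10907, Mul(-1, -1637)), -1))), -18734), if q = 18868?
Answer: Rational(-1468628067, 78400) ≈ -18733.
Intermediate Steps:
Function('c')(x) = Pow(Add(-24, x), -1) (Function('c')(x) = Pow(Add(x, Mul(-2, 12)), -1) = Pow(Add(x, -24), -1) = Pow(Add(-24, x), -1))
Add(Add(Function('c')(-176), Mul(q, Pow(Add(10907, Mul(-1, -1637)), -1))), -18734) = Add(Add(Pow(Add(-24, -176), -1), Mul(18868, Pow(Add(10907, Mul(-1, -1637)), -1))), -18734) = Add(Add(Pow(-200, -1), Mul(18868, Pow(Add(10907, 1637), -1))), -18734) = Add(Add(Rational(-1, 200), Mul(18868, Pow(12544, -1))), -18734) = Add(Add(Rational(-1, 200), Mul(18868, Rational(1, 12544))), -18734) = Add(Add(Rational(-1, 200), Rational(4717, 3136)), -18734) = Add(Rational(117533, 78400), -18734) = Rational(-1468628067, 78400)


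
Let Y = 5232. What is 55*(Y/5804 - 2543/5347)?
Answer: 181719065/7758497 ≈ 23.422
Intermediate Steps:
55*(Y/5804 - 2543/5347) = 55*(5232/5804 - 2543/5347) = 55*(5232*(1/5804) - 2543*1/5347) = 55*(1308/1451 - 2543/5347) = 55*(3303983/7758497) = 181719065/7758497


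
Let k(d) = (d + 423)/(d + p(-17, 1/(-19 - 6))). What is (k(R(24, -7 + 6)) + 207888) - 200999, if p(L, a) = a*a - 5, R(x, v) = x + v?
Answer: 77786889/11251 ≈ 6913.8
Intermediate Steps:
R(x, v) = v + x
p(L, a) = -5 + a**2 (p(L, a) = a**2 - 5 = -5 + a**2)
k(d) = (423 + d)/(-3124/625 + d) (k(d) = (d + 423)/(d + (-5 + (1/(-19 - 6))**2)) = (423 + d)/(d + (-5 + (1/(-25))**2)) = (423 + d)/(d + (-5 + (-1/25)**2)) = (423 + d)/(d + (-5 + 1/625)) = (423 + d)/(d - 3124/625) = (423 + d)/(-3124/625 + d))
(k(R(24, -7 + 6)) + 207888) - 200999 = (625*(423 + ((-7 + 6) + 24))/(-3124 + 625*((-7 + 6) + 24)) + 207888) - 200999 = (625*(423 + (-1 + 24))/(-3124 + 625*(-1 + 24)) + 207888) - 200999 = (625*(423 + 23)/(-3124 + 625*23) + 207888) - 200999 = (625*446/(-3124 + 14375) + 207888) - 200999 = (625*446/11251 + 207888) - 200999 = (625*(1/11251)*446 + 207888) - 200999 = (278750/11251 + 207888) - 200999 = 2339226638/11251 - 200999 = 77786889/11251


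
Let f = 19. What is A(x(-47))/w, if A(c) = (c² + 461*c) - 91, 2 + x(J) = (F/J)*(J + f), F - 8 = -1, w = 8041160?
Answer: 2019419/17762922440 ≈ 0.00011369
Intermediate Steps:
F = 7 (F = 8 - 1 = 7)
x(J) = -2 + 7*(19 + J)/J (x(J) = -2 + (7/J)*(J + 19) = -2 + (7/J)*(19 + J) = -2 + 7*(19 + J)/J)
A(c) = -91 + c² + 461*c
A(x(-47))/w = (-91 + (5 + 133/(-47))² + 461*(5 + 133/(-47)))/8041160 = (-91 + (5 + 133*(-1/47))² + 461*(5 + 133*(-1/47)))*(1/8041160) = (-91 + (5 - 133/47)² + 461*(5 - 133/47))*(1/8041160) = (-91 + (102/47)² + 461*(102/47))*(1/8041160) = (-91 + 10404/2209 + 47022/47)*(1/8041160) = (2019419/2209)*(1/8041160) = 2019419/17762922440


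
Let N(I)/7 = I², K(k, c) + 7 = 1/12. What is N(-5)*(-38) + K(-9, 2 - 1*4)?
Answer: -79883/12 ≈ -6656.9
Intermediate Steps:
K(k, c) = -83/12 (K(k, c) = -7 + 1/12 = -83/12)
N(I) = 7*I²
N(-5)*(-38) + K(-9, 2 - 1*4) = (7*(-5)²)*(-38) - 83/12 = (7*25)*(-38) - 83/12 = 175*(-38) - 83/12 = -6650 - 83/12 = -79883/12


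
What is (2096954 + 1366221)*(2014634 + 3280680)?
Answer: 18338599061950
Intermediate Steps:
(2096954 + 1366221)*(2014634 + 3280680) = 3463175*5295314 = 18338599061950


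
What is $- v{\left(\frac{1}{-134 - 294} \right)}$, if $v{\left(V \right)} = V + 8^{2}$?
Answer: $- \frac{27391}{428} \approx -63.998$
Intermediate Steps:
$v{\left(V \right)} = 64 + V$ ($v{\left(V \right)} = V + 64 = 64 + V$)
$- v{\left(\frac{1}{-134 - 294} \right)} = - (64 + \frac{1}{-134 - 294}) = - (64 + \frac{1}{-428}) = - (64 - \frac{1}{428}) = \left(-1\right) \frac{27391}{428} = - \frac{27391}{428}$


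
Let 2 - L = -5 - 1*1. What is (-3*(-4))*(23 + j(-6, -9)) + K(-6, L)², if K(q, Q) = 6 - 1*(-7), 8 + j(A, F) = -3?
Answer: 313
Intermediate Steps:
j(A, F) = -11 (j(A, F) = -8 - 3 = -11)
L = 8 (L = 2 - (-5 - 1*1) = 2 - (-5 - 1) = 2 - 1*(-6) = 2 + 6 = 8)
K(q, Q) = 13 (K(q, Q) = 6 + 7 = 13)
(-3*(-4))*(23 + j(-6, -9)) + K(-6, L)² = (-3*(-4))*(23 - 11) + 13² = 12*12 + 169 = 144 + 169 = 313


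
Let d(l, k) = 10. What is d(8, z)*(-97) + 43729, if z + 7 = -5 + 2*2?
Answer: 42759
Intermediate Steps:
z = -8 (z = -7 + (-5 + 2*2) = -7 + (-5 + 4) = -7 - 1 = -8)
d(8, z)*(-97) + 43729 = 10*(-97) + 43729 = -970 + 43729 = 42759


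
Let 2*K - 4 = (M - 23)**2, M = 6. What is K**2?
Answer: 85849/4 ≈ 21462.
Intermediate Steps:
K = 293/2 (K = 2 + (6 - 23)**2/2 = 2 + (1/2)*(-17)**2 = 2 + (1/2)*289 = 2 + 289/2 = 293/2 ≈ 146.50)
K**2 = (293/2)**2 = 85849/4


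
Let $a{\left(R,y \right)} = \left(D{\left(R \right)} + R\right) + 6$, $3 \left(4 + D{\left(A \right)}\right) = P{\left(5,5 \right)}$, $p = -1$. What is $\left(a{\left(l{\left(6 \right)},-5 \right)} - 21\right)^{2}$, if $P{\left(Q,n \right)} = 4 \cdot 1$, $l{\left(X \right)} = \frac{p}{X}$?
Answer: $\frac{11449}{36} \approx 318.03$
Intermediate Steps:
$l{\left(X \right)} = - \frac{1}{X}$
$P{\left(Q,n \right)} = 4$
$D{\left(A \right)} = - \frac{8}{3}$ ($D{\left(A \right)} = -4 + \frac{1}{3} \cdot 4 = -4 + \frac{4}{3} = - \frac{8}{3}$)
$a{\left(R,y \right)} = \frac{10}{3} + R$ ($a{\left(R,y \right)} = \left(- \frac{8}{3} + R\right) + 6 = \frac{10}{3} + R$)
$\left(a{\left(l{\left(6 \right)},-5 \right)} - 21\right)^{2} = \left(\left(\frac{10}{3} - \frac{1}{6}\right) - 21\right)^{2} = \left(\frac{19}{6} - 21\right)^{2} = \left(- \frac{107}{6}\right)^{2} = \frac{11449}{36}$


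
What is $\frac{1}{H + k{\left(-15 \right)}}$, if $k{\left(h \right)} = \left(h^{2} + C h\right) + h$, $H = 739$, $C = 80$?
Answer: $- \frac{1}{251} \approx -0.0039841$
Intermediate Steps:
$k{\left(h \right)} = h^{2} + 81 h$ ($k{\left(h \right)} = \left(h^{2} + 80 h\right) + h = h^{2} + 81 h$)
$\frac{1}{H + k{\left(-15 \right)}} = \frac{1}{739 - 15 \left(81 - 15\right)} = \frac{1}{739 - 990} = \frac{1}{-251} = - \frac{1}{251}$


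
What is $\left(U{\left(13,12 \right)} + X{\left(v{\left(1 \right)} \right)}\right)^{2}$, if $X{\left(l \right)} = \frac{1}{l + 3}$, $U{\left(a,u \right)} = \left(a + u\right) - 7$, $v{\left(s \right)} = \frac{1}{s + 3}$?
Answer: $\frac{56644}{169} \approx 335.17$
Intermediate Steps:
$v{\left(s \right)} = \frac{1}{3 + s}$
$U{\left(a,u \right)} = -7 + a + u$
$X{\left(l \right)} = \frac{1}{3 + l}$
$\left(U{\left(13,12 \right)} + X{\left(v{\left(1 \right)} \right)}\right)^{2} = \left(\left(-7 + 13 + 12\right) + \frac{1}{3 + \frac{1}{3 + 1}}\right)^{2} = \left(18 + \frac{1}{3 + \frac{1}{4}}\right)^{2} = \left(18 + \frac{1}{\frac{13}{4}}\right)^{2} = \left(18 + \frac{4}{13}\right)^{2} = \left(\frac{238}{13}\right)^{2} = \frac{56644}{169}$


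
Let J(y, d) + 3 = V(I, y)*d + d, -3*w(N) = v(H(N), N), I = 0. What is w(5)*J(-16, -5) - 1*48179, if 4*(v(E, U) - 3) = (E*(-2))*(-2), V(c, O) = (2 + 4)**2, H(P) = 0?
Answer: -47991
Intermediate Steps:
V(c, O) = 36 (V(c, O) = 6**2 = 36)
v(E, U) = 3 + E (v(E, U) = 3 + ((E*(-2))*(-2))/4 = 3 + (-2*E*(-2))/4 = 3 + (4*E)/4 = 3 + E)
w(N) = -1 (w(N) = -(3 + 0)/3 = -1/3*3 = -1)
J(y, d) = -3 + 37*d (J(y, d) = -3 + (36*d + d) = -3 + 37*d)
w(5)*J(-16, -5) - 1*48179 = -(-3 + 37*(-5)) - 1*48179 = -(-3 - 185) - 48179 = -1*(-188) - 48179 = 188 - 48179 = -47991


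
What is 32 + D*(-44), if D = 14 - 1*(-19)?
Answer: -1420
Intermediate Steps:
D = 33 (D = 14 + 19 = 33)
32 + D*(-44) = 32 + 33*(-44) = 32 - 1452 = -1420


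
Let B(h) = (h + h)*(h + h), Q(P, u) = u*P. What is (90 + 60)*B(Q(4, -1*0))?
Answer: 0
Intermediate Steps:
Q(P, u) = P*u
B(h) = 4*h² (B(h) = (2*h)*(2*h) = 4*h²)
(90 + 60)*B(Q(4, -1*0)) = (90 + 60)*(4*(4*(-1*0))²) = 150*(4*(4*0)²) = 150*(4*0²) = 150*(4*0) = 150*0 = 0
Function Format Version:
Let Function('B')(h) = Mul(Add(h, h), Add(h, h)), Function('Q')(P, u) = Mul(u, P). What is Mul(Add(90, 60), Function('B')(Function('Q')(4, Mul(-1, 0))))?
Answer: 0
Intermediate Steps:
Function('Q')(P, u) = Mul(P, u)
Function('B')(h) = Mul(4, Pow(h, 2)) (Function('B')(h) = Mul(Mul(2, h), Mul(2, h)) = Mul(4, Pow(h, 2)))
Mul(Add(90, 60), Function('B')(Function('Q')(4, Mul(-1, 0)))) = Mul(Add(90, 60), Mul(4, Pow(Mul(4, Mul(-1, 0)), 2))) = Mul(150, Mul(4, Pow(Mul(4, 0), 2))) = Mul(150, Mul(4, Pow(0, 2))) = Mul(150, Mul(4, 0)) = Mul(150, 0) = 0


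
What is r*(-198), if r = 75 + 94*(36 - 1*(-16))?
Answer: -982674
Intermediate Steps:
r = 4963 (r = 75 + 94*(36 + 16) = 75 + 94*52 = 75 + 4888 = 4963)
r*(-198) = 4963*(-198) = -982674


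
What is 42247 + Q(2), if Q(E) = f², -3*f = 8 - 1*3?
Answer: 380248/9 ≈ 42250.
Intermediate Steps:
f = -5/3 (f = -(8 - 1*3)/3 = -(8 - 3)/3 = -⅓*5 = -5/3 ≈ -1.6667)
Q(E) = 25/9 (Q(E) = (-5/3)² = 25/9)
42247 + Q(2) = 42247 + 25/9 = 380248/9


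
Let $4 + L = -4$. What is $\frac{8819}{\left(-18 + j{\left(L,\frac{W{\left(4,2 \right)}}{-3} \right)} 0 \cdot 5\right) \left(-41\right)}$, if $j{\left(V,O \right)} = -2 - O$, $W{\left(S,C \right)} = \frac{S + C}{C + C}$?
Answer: $\frac{8819}{738} \approx 11.95$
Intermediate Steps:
$W{\left(S,C \right)} = \frac{C + S}{2 C}$
$L = -8$ ($L = -4 - 4 = -8$)
$\frac{8819}{\left(-18 + j{\left(L,\frac{W{\left(4,2 \right)}}{-3} \right)} 0 \cdot 5\right) \left(-41\right)} = \frac{8819}{\left(-18 + \left(-2 - \frac{\frac{1}{2} \cdot \frac{1}{2} \left(2 + 4\right)}{-3}\right) 0 \cdot 5\right) \left(-41\right)} = \frac{8819}{\left(-18 + \left(-2 - \frac{1}{2} \cdot \frac{1}{2} \cdot 6 \left(- \frac{1}{3}\right)\right) 0 \cdot 5\right) \left(-41\right)} = \frac{8819}{\left(-18 + \left(-2 - \frac{3}{2} \left(- \frac{1}{3}\right)\right) 0 \cdot 5\right) \left(-41\right)} = \frac{8819}{\left(-18 + \left(-2 - - \frac{1}{2}\right) 0 \cdot 5\right) \left(-41\right)} = \frac{8819}{\left(-18 + \left(-2 + \frac{1}{2}\right) 0 \cdot 5\right) \left(-41\right)} = \frac{8819}{\left(-18 + \left(- \frac{3}{2}\right) 0 \cdot 5\right) \left(-41\right)} = \frac{8819}{\left(-18 + 0 \cdot 5\right) \left(-41\right)} = \frac{8819}{\left(-18 + 0\right) \left(-41\right)} = \frac{8819}{\left(-18\right) \left(-41\right)} = \frac{8819}{738}$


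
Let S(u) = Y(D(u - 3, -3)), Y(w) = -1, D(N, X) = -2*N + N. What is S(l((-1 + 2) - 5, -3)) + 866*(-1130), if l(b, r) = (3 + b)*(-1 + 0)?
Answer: -978581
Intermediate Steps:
D(N, X) = -N
l(b, r) = -3 - b (l(b, r) = (3 + b)*(-1) = -3 - b)
S(u) = -1
S(l((-1 + 2) - 5, -3)) + 866*(-1130) = -1 + 866*(-1130) = -1 - 978580 = -978581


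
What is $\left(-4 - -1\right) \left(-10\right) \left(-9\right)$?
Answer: $-270$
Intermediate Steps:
$\left(-4 - -1\right) \left(-10\right) \left(-9\right) = \left(-4 + 1\right) \left(-10\right) \left(-9\right) = \left(-3\right) \left(-10\right) \left(-9\right) = 30 \left(-9\right) = -270$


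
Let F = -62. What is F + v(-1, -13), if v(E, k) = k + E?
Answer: -76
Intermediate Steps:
v(E, k) = E + k
F + v(-1, -13) = -62 + (-1 - 13) = -62 - 14 = -76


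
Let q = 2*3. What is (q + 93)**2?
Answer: 9801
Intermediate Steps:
q = 6
(q + 93)**2 = (6 + 93)**2 = 99**2 = 9801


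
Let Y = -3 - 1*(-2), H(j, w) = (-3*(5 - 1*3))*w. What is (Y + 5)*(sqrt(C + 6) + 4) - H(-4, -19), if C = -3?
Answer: -98 + 4*sqrt(3) ≈ -91.072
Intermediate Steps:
H(j, w) = -6*w (H(j, w) = (-3*(5 - 3))*w = (-3*2)*w = -6*w)
Y = -1 (Y = -3 + 2 = -1)
(Y + 5)*(sqrt(C + 6) + 4) - H(-4, -19) = (-1 + 5)*(sqrt(-3 + 6) + 4) - (-6)*(-19) = 4*(sqrt(3) + 4) - 1*114 = 4*(4 + sqrt(3)) - 114 = (16 + 4*sqrt(3)) - 114 = -98 + 4*sqrt(3)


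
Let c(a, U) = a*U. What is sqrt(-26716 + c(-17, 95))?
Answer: I*sqrt(28331) ≈ 168.32*I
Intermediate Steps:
c(a, U) = U*a
sqrt(-26716 + c(-17, 95)) = sqrt(-26716 + 95*(-17)) = sqrt(-26716 - 1615) = sqrt(-28331) = I*sqrt(28331)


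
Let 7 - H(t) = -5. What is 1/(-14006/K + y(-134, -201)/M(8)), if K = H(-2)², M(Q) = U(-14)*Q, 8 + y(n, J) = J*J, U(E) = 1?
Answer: 36/178267 ≈ 0.00020194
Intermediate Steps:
H(t) = 12 (H(t) = 7 - 1*(-5) = 7 + 5 = 12)
y(n, J) = -8 + J² (y(n, J) = -8 + J*J = -8 + J²)
M(Q) = Q (M(Q) = 1*Q = Q)
K = 144 (K = 12² = 144)
1/(-14006/K + y(-134, -201)/M(8)) = 1/(-14006/144 + (-8 + (-201)²)/8) = 1/(-14006*1/144 + (-8 + 40401)*(⅛)) = 1/(-7003/72 + 40393*(⅛)) = 1/(-7003/72 + 40393/8) = 1/(178267/36) = 36/178267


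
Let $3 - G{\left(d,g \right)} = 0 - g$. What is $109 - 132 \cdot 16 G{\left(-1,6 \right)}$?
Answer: $-18899$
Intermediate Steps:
$G{\left(d,g \right)} = 3 + g$ ($G{\left(d,g \right)} = 3 - \left(0 - g\right) = 3 - - g = 3 + g$)
$109 - 132 \cdot 16 G{\left(-1,6 \right)} = 109 - 132 \cdot 16 \left(3 + 6\right) = 109 - 132 \cdot 16 \cdot 9 = 109 - 19008 = -18899$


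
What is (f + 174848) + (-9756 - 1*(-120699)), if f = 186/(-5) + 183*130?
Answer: 1547719/5 ≈ 3.0954e+5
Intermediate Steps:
f = 118764/5 (f = 186*(-⅕) + 23790 = -186/5 + 23790 = 118764/5 ≈ 23753.)
(f + 174848) + (-9756 - 1*(-120699)) = (118764/5 + 174848) + (-9756 - 1*(-120699)) = 993004/5 + (-9756 + 120699) = 993004/5 + 110943 = 1547719/5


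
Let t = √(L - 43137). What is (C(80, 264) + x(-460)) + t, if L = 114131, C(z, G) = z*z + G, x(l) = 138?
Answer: 6802 + √70994 ≈ 7068.4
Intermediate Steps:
C(z, G) = G + z² (C(z, G) = z² + G = G + z²)
t = √70994 (t = √(114131 - 43137) = √70994 ≈ 266.45)
(C(80, 264) + x(-460)) + t = ((264 + 80²) + 138) + √70994 = ((264 + 6400) + 138) + √70994 = (6664 + 138) + √70994 = 6802 + √70994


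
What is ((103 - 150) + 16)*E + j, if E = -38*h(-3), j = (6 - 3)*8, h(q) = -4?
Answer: -4688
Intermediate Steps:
j = 24 (j = 3*8 = 24)
E = 152 (E = -38*(-4) = 152)
((103 - 150) + 16)*E + j = ((103 - 150) + 16)*152 + 24 = (-47 + 16)*152 + 24 = -31*152 + 24 = -4712 + 24 = -4688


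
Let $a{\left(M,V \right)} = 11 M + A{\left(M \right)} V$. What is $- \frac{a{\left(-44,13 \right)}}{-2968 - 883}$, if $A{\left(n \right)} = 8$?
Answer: $- \frac{380}{3851} \approx -0.098676$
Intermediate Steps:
$a{\left(M,V \right)} = 8 V + 11 M$ ($a{\left(M,V \right)} = 11 M + 8 V = 8 V + 11 M$)
$- \frac{a{\left(-44,13 \right)}}{-2968 - 883} = - \frac{8 \cdot 13 + 11 \left(-44\right)}{-2968 - 883} = - \frac{104 - 484}{-2968 - 883} = - \frac{-380}{-3851} = - \frac{\left(-380\right) \left(-1\right)}{3851} = \left(-1\right) \frac{380}{3851} = - \frac{380}{3851}$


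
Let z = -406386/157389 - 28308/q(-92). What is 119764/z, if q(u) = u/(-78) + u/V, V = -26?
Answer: -12566357464/629833767 ≈ -19.952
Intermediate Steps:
q(u) = -2*u/39 (q(u) = u/(-78) + u/(-26) = u*(-1/78) + u*(-1/26) = -u/78 - u/26 = -2*u/39)
z = -629833767/104926 (z = -406386/157389 - 28308/((-2/39*(-92))) = -406386*1/157389 - 28308/184/39 = -135462/52463 - 28308*39/184 = -135462/52463 - 276003/46 = -629833767/104926 ≈ -6002.6)
119764/z = 119764/(-629833767/104926) = 119764*(-104926/629833767) = -12566357464/629833767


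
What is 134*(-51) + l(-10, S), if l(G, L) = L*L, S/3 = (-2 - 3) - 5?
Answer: -5934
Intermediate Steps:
S = -30 (S = 3*((-2 - 3) - 5) = 3*(-5 - 5) = 3*(-10) = -30)
l(G, L) = L²
134*(-51) + l(-10, S) = 134*(-51) + (-30)² = -6834 + 900 = -5934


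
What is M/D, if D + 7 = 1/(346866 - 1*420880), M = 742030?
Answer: -54920608420/518099 ≈ -1.0600e+5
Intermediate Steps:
D = -518099/74014 (D = -7 + 1/(346866 - 1*420880) = -7 + 1/(346866 - 420880) = -7 + 1/(-74014) = -7 - 1/74014 = -518099/74014 ≈ -7.0000)
M/D = 742030/(-518099/74014) = 742030*(-74014/518099) = -54920608420/518099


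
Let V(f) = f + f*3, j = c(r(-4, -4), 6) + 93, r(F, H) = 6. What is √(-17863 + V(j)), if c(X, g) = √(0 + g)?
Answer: √(-17491 + 4*√6) ≈ 132.22*I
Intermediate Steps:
c(X, g) = √g
j = 93 + √6 (j = √6 + 93 = 93 + √6 ≈ 95.449)
V(f) = 4*f (V(f) = f + 3*f = 4*f)
√(-17863 + V(j)) = √(-17863 + 4*(93 + √6)) = √(-17863 + (372 + 4*√6)) = √(-17491 + 4*√6)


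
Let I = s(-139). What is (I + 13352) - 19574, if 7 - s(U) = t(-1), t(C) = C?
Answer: -6214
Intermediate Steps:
s(U) = 8 (s(U) = 7 - 1*(-1) = 7 + 1 = 8)
I = 8
(I + 13352) - 19574 = (8 + 13352) - 19574 = 13360 - 19574 = -6214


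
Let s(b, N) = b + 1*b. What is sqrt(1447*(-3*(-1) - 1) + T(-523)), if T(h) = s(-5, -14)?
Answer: 2*sqrt(721) ≈ 53.703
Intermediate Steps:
s(b, N) = 2*b (s(b, N) = b + b = 2*b)
T(h) = -10 (T(h) = 2*(-5) = -10)
sqrt(1447*(-3*(-1) - 1) + T(-523)) = sqrt(1447*(-3*(-1) - 1) - 10) = sqrt(1447*(3 - 1) - 10) = sqrt(1447*2 - 10) = sqrt(2894 - 10) = sqrt(2884) = 2*sqrt(721)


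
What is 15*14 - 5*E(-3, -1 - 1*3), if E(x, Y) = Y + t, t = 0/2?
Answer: 230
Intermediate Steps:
t = 0 (t = 0*(½) = 0)
E(x, Y) = Y (E(x, Y) = Y + 0 = Y)
15*14 - 5*E(-3, -1 - 1*3) = 15*14 - 5*(-1 - 1*3) = 210 - 5*(-1 - 3) = 210 - 5*(-4) = 210 + 20 = 230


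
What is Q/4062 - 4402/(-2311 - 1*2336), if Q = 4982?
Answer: 2279571/1048673 ≈ 2.1738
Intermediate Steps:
Q/4062 - 4402/(-2311 - 1*2336) = 4982/4062 - 4402/(-2311 - 1*2336) = 4982*(1/4062) - 4402/(-2311 - 2336) = 2491/2031 - 4402/(-4647) = 2491/2031 - 4402*(-1/4647) = 2491/2031 + 4402/4647 = 2279571/1048673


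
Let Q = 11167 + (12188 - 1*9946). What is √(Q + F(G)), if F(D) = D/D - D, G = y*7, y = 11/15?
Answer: √3016095/15 ≈ 115.78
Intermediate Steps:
y = 11/15 (y = 11*(1/15) = 11/15 ≈ 0.73333)
G = 77/15 (G = (11/15)*7 = 77/15 ≈ 5.1333)
Q = 13409 (Q = 11167 + (12188 - 9946) = 11167 + 2242 = 13409)
F(D) = 1 - D
√(Q + F(G)) = √(13409 + (1 - 1*77/15)) = √(13409 + (1 - 77/15)) = √(13409 - 62/15) = √(201073/15) = √3016095/15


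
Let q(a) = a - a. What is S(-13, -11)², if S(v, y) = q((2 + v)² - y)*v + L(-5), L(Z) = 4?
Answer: 16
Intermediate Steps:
q(a) = 0
S(v, y) = 4 (S(v, y) = 0*v + 4 = 0 + 4 = 4)
S(-13, -11)² = 4² = 16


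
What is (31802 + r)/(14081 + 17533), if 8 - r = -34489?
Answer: 66299/31614 ≈ 2.0971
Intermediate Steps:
r = 34497 (r = 8 - 1*(-34489) = 8 + 34489 = 34497)
(31802 + r)/(14081 + 17533) = (31802 + 34497)/(14081 + 17533) = 66299/31614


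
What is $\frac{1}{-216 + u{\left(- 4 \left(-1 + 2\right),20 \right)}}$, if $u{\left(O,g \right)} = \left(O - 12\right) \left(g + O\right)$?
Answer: $- \frac{1}{472} \approx -0.0021186$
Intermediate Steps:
$u{\left(O,g \right)} = \left(-12 + O\right) \left(O + g\right)$
$\frac{1}{-216 + u{\left(- 4 \left(-1 + 2\right),20 \right)}} = \frac{1}{-216 - \left(240 - 16 \left(-1 + 2\right)^{2} - - 4 \left(-1 + 2\right) 20 + 12 \left(-4\right) \left(-1 + 2\right)\right)} = \frac{1}{-216 - \left(240 - 16 - \left(-4\right) 1 \cdot 20 + 12 \left(-4\right) 1\right)} = \frac{1}{-216 - \left(272 - 16\right)} = \frac{1}{-216 + \left(16 + 48 - 240 - 80\right)} = \frac{1}{-216 - 256} = \frac{1}{-472} = - \frac{1}{472}$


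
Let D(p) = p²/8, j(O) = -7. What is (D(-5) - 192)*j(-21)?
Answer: 10577/8 ≈ 1322.1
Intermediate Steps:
D(p) = p²/8
(D(-5) - 192)*j(-21) = ((⅛)*(-5)² - 192)*(-7) = ((⅛)*25 - 192)*(-7) = (25/8 - 192)*(-7) = -1511/8*(-7) = 10577/8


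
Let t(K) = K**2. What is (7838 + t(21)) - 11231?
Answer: -2952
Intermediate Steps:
(7838 + t(21)) - 11231 = (7838 + 21**2) - 11231 = (7838 + 441) - 11231 = 8279 - 11231 = -2952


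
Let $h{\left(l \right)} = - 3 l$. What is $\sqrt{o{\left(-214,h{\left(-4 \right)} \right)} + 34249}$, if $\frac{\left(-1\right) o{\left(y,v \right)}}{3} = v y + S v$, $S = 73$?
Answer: $55 \sqrt{13} \approx 198.31$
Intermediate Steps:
$o{\left(y,v \right)} = - 219 v - 3 v y$ ($o{\left(y,v \right)} = - 3 \left(v y + 73 v\right) = - 3 \left(73 v + v y\right) = - 219 v - 3 v y$)
$\sqrt{o{\left(-214,h{\left(-4 \right)} \right)} + 34249} = \sqrt{- 3 \left(\left(-3\right) \left(-4\right)\right) \left(73 - 214\right) + 34249} = \sqrt{\left(-3\right) 12 \left(-141\right) + 34249} = \sqrt{5076 + 34249} = \sqrt{39325} = 55 \sqrt{13}$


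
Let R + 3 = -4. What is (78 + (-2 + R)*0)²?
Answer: 6084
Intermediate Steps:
R = -7 (R = -3 - 4 = -7)
(78 + (-2 + R)*0)² = (78 + (-2 - 7)*0)² = (78 - 9*0)² = (78 + 0)² = 78² = 6084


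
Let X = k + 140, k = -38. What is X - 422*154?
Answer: -64886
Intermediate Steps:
X = 102 (X = -38 + 140 = 102)
X - 422*154 = 102 - 422*154 = 102 - 64988 = -64886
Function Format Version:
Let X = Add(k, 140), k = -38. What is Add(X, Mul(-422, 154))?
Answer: -64886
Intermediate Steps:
X = 102 (X = Add(-38, 140) = 102)
Add(X, Mul(-422, 154)) = Add(102, Mul(-422, 154)) = Add(102, -64988) = -64886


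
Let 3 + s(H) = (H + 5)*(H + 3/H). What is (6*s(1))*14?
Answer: 1764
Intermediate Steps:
s(H) = -3 + (5 + H)*(H + 3/H) (s(H) = -3 + (H + 5)*(H + 3/H) = -3 + (5 + H)*(H + 3/H))
(6*s(1))*14 = (6*((15 + 1²*(5 + 1))/1))*14 = (6*(1*(15 + 1*6)))*14 = (6*(1*(15 + 6)))*14 = (6*(1*21))*14 = (6*21)*14 = 126*14 = 1764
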